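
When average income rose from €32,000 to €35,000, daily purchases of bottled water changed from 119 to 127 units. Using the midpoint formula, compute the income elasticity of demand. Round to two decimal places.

0.73

ΔQ = 8, ΔI = 3000. Midpoints: Ī = 33,500, Q̄ = 123.0.
ε_I = (ΔQ/ΔI)(Ī/Q̄) = (8/3000)(33500/123.0).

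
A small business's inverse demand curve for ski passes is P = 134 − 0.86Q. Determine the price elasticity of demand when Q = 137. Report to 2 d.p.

-0.14

At Q = 137, P = 134 − 0.86(137) = 16.18.
dP/dQ = −0.86, so dQ/dP = 1/(−0.86) = -1.163.
ε = (dQ/dP)(P/Q) = (-1.163)(16.18/137).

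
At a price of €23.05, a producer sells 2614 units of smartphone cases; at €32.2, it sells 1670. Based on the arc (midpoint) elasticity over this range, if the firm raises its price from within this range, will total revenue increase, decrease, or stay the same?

Arc ε = (-944/9.15)(27.62/2142.0) ≈ -1.331.
|ε| = 1.33 > 1, so demand is elastic. A price rise therefore reduces total revenue.

decrease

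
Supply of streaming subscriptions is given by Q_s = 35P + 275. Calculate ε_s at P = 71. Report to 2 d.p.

0.90

At P = 71, Q_s = 2760.
dQ_s/dP = 35.
ε_s = (dQ_s/dP)(P/Q_s) = (35)(71/2760).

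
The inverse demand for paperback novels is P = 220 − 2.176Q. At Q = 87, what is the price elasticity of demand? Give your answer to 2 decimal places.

-0.16

At Q = 87, P = 220 − 2.176(87) = 30.69.
dP/dQ = −2.176, so dQ/dP = 1/(−2.176) = -0.460.
ε = (dQ/dP)(P/Q) = (-0.460)(30.69/87).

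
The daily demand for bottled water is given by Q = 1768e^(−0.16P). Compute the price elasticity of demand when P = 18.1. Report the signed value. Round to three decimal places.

At P = 18.1, Q = 97.671.
dQ/dP = −0.16·1768e^(−0.16P) = −0.16Q = -15.627.
ε = (dQ/dP)(P/Q) = (-15.627)(18.1/97.671).

-2.896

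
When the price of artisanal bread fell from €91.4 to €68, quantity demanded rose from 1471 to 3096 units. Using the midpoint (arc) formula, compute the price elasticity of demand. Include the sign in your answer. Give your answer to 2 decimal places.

ΔQ = 3096 − 1471 = 1625; ΔP = 68 − 91.4 = -23.4.
Midpoints: P̄ = 79.70, Q̄ = 2283.5.
ε = (ΔQ/ΔP)(P̄/Q̄) = (1625/-23.4)(79.70/2283.5).

-2.42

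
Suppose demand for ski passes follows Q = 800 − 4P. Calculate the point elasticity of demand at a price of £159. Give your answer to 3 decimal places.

At P = 159, Q = 164.
dQ/dP = −4.
ε = (dQ/dP)(P/Q) = (-4)(159/164).

-3.878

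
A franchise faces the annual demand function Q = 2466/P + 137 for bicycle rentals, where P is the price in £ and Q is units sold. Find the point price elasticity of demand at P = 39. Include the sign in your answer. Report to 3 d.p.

-0.316

At P = 39, Q = 200.231.
dQ/dP = −2466/P² = -1.621.
ε = (dQ/dP)(P/Q) = (-1.621)(39/200.231).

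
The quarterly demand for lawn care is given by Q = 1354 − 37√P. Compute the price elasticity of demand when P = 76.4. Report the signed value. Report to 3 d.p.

-0.157

At P = 76.4, Q = 1030.594.
dQ/dP = −37/(2√P) = -2.117.
ε = (dQ/dP)(P/Q) = (-2.117)(76.4/1030.594).
|ε| < 1, so demand is inelastic at this price.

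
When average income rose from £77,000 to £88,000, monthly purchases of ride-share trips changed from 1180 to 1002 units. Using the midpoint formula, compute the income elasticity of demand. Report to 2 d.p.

ΔQ = -178, ΔI = 11000. Midpoints: Ī = 82,500, Q̄ = 1091.0.
ε_I = (ΔQ/ΔI)(Ī/Q̄) = (-178/11000)(82500/1091.0).

-1.22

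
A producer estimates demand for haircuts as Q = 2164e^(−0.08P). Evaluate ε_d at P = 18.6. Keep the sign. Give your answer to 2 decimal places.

-1.49

At P = 18.6, Q = 488.683.
dQ/dP = −0.08·2164e^(−0.08P) = −0.08Q = -39.095.
ε = (dQ/dP)(P/Q) = (-39.095)(18.6/488.683).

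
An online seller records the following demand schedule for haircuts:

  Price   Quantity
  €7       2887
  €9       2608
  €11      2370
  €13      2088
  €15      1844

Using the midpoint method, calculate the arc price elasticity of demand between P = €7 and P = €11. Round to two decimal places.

At P = 7, Q = 2887; at P = 11, Q = 2370.
ΔQ = -517, ΔP = 4. Midpoints: P̄ = 9.00, Q̄ = 2628.5.
ε = (ΔQ/ΔP)(P̄/Q̄) = (-517/4)(9.00/2628.5).

-0.44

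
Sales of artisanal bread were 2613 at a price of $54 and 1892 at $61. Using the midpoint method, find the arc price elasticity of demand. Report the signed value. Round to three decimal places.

ΔQ = 1892 − 2613 = -721; ΔP = 61 − 54 = 7.
Midpoints: P̄ = 57.50, Q̄ = 2252.5.
ε = (ΔQ/ΔP)(P̄/Q̄) = (-721/7)(57.50/2252.5).

-2.629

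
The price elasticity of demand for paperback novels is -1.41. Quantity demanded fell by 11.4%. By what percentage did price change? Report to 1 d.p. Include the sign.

%ΔP ≈ %ΔQ / ε = (-11.4%)/(-1.41) = 8.09%.

8.1%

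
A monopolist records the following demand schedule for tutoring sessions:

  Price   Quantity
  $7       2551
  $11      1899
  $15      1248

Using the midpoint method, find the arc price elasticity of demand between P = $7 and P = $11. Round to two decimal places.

-0.66

At P = 7, Q = 2551; at P = 11, Q = 1899.
ΔQ = -652, ΔP = 4. Midpoints: P̄ = 9.00, Q̄ = 2225.0.
ε = (ΔQ/ΔP)(P̄/Q̄) = (-652/4)(9.00/2225.0).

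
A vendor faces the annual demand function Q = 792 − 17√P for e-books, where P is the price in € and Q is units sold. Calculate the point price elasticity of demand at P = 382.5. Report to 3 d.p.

-0.362

At P = 382.5, Q = 459.521.
dQ/dP = −17/(2√P) = -0.435.
ε = (dQ/dP)(P/Q) = (-0.435)(382.5/459.521).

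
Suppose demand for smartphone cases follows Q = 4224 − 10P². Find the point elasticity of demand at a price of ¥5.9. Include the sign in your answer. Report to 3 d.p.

At P = 5.9, Q = 3875.900.
dQ/dP = −20P = -118.
ε = (dQ/dP)(P/Q) = (-118)(5.9/3875.900).

-0.180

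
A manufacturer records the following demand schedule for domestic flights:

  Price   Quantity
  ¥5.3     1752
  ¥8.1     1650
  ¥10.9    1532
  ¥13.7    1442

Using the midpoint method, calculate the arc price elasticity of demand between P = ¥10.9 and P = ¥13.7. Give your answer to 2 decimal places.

-0.27

At P = 10.9, Q = 1532; at P = 13.7, Q = 1442.
ΔQ = -90, ΔP = 2.8. Midpoints: P̄ = 12.30, Q̄ = 1487.0.
ε = (ΔQ/ΔP)(P̄/Q̄) = (-90/2.8)(12.30/1487.0).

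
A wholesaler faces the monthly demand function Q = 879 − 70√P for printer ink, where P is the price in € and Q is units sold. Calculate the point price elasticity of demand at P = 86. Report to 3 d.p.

At P = 86, Q = 229.847.
dQ/dP = −70/(2√P) = -3.774.
ε = (dQ/dP)(P/Q) = (-3.774)(86/229.847).
|ε| > 1, so demand is elastic at this price.

-1.412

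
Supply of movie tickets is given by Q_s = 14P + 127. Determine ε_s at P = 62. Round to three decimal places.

0.872

At P = 62, Q_s = 995.
dQ_s/dP = 14.
ε_s = (dQ_s/dP)(P/Q_s) = (14)(62/995).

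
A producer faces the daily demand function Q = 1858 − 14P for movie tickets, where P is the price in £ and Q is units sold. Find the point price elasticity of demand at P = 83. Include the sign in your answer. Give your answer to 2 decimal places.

-1.67

At P = 83, Q = 696.
dQ/dP = −14.
ε = (dQ/dP)(P/Q) = (-14)(83/696).
|ε| > 1, so demand is elastic at this price.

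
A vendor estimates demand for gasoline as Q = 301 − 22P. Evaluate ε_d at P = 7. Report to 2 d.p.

At P = 7, Q = 147.
dQ/dP = −22.
ε = (dQ/dP)(P/Q) = (-22)(7/147).

-1.05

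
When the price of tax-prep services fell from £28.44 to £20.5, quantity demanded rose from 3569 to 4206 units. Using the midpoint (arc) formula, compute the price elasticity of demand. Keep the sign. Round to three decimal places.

ΔQ = 4206 − 3569 = 637; ΔP = 20.5 − 28.44 = -7.94.
Midpoints: P̄ = 24.47, Q̄ = 3887.5.
ε = (ΔQ/ΔP)(P̄/Q̄) = (637/-7.94)(24.47/3887.5).

-0.505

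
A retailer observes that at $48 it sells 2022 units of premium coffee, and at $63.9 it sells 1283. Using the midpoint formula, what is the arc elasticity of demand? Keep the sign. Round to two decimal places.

-1.57

ΔQ = 1283 − 2022 = -739; ΔP = 63.9 − 48 = 15.9.
Midpoints: P̄ = 55.95, Q̄ = 1652.5.
ε = (ΔQ/ΔP)(P̄/Q̄) = (-739/15.9)(55.95/1652.5).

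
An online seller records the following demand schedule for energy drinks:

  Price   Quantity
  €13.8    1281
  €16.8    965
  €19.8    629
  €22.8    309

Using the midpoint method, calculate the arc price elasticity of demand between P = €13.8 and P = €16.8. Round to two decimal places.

At P = 13.8, Q = 1281; at P = 16.8, Q = 965.
ΔQ = -316, ΔP = 3.0. Midpoints: P̄ = 15.30, Q̄ = 1123.0.
ε = (ΔQ/ΔP)(P̄/Q̄) = (-316/3.0)(15.30/1123.0).

-1.44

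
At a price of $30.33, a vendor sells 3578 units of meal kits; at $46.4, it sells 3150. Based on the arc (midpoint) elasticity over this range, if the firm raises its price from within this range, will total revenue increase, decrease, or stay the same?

Arc ε = (-428/16.07)(38.36/3364.0) ≈ -0.304.
|ε| = 0.30 < 1, so demand is inelastic. A price rise therefore raises total revenue.

increase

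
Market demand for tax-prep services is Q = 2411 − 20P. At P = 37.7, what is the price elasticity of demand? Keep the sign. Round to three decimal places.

-0.455

At P = 37.7, Q = 1657.
dQ/dP = −20.
ε = (dQ/dP)(P/Q) = (-20)(37.7/1657).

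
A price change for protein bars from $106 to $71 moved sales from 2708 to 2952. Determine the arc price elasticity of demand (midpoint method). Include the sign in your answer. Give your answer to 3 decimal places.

-0.218

ΔQ = 2952 − 2708 = 244; ΔP = 71 − 106 = -35.
Midpoints: P̄ = 88.50, Q̄ = 2830.0.
ε = (ΔQ/ΔP)(P̄/Q̄) = (244/-35)(88.50/2830.0).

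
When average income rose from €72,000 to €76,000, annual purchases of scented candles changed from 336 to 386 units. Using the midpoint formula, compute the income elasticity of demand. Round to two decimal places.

ΔQ = 50, ΔI = 4000. Midpoints: Ī = 74,000, Q̄ = 361.0.
ε_I = (ΔQ/ΔI)(Ī/Q̄) = (50/4000)(74000/361.0).
ε_I > 0, so the good is normal.

2.56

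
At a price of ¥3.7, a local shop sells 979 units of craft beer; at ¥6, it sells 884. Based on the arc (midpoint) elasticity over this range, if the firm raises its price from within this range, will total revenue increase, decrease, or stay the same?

increase

Arc ε = (-95/2.3)(4.85/931.5) ≈ -0.215.
|ε| = 0.22 < 1, so demand is inelastic. A price rise therefore raises total revenue.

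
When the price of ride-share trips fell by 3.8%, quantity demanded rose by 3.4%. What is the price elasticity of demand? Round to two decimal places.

-0.89

ε = %ΔQ / %ΔP = (3.4)/(-3.8) = -0.895.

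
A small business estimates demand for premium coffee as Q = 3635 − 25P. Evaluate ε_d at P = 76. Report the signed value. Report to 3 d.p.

-1.095

At P = 76, Q = 1735.
dQ/dP = −25.
ε = (dQ/dP)(P/Q) = (-25)(76/1735).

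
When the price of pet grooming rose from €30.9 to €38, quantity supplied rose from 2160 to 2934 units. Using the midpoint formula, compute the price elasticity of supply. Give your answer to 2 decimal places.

ΔQ = 2934 − 2160 = 774; ΔP = 38 − 30.9 = 7.1.
Midpoints: P̄ = 34.45, Q̄ = 2547.0.
ε_s = (ΔQ/ΔP)(P̄/Q̄) = (774/7.1)(34.45/2547.0).

1.47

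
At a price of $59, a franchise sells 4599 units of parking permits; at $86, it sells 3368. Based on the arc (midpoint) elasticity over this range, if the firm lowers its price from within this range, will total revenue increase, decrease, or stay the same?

Arc ε = (-1231/27)(72.50/3983.5) ≈ -0.830.
|ε| = 0.83 < 1, so demand is inelastic. A price cut therefore reduces total revenue.

decrease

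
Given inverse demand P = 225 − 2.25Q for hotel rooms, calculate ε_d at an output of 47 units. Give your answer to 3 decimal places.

At Q = 47, P = 225 − 2.25(47) = 119.25.
dP/dQ = −2.25, so dQ/dP = 1/(−2.25) = -0.444.
ε = (dQ/dP)(P/Q) = (-0.444)(119.25/47).

-1.128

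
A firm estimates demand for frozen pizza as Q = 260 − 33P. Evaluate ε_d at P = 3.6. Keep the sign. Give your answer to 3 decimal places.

-0.841

At P = 3.6, Q = 141.200.
dQ/dP = −33.
ε = (dQ/dP)(P/Q) = (-33)(3.6/141.200).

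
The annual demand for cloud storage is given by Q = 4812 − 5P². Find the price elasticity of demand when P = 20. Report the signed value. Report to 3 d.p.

At P = 20, Q = 2812.
dQ/dP = −10P = -200.
ε = (dQ/dP)(P/Q) = (-200)(20/2812).

-1.422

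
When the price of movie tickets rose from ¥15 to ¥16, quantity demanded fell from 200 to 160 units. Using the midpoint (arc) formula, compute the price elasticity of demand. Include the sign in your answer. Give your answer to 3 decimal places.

-3.444

ΔQ = 160 − 200 = -40; ΔP = 16 − 15 = 1.
Midpoints: P̄ = 15.50, Q̄ = 180.0.
ε = (ΔQ/ΔP)(P̄/Q̄) = (-40/1)(15.50/180.0).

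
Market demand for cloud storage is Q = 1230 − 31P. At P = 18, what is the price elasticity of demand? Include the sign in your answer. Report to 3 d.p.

-0.830

At P = 18, Q = 672.
dQ/dP = −31.
ε = (dQ/dP)(P/Q) = (-31)(18/672).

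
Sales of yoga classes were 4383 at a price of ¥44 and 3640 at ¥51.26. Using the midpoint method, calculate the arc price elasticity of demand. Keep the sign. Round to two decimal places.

-1.22

ΔQ = 3640 − 4383 = -743; ΔP = 51.26 − 44 = 7.26.
Midpoints: P̄ = 47.63, Q̄ = 4011.5.
ε = (ΔQ/ΔP)(P̄/Q̄) = (-743/7.26)(47.63/4011.5).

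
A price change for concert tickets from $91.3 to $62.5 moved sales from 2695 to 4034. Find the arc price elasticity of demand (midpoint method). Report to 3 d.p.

-1.063

ΔQ = 4034 − 2695 = 1339; ΔP = 62.5 − 91.3 = -28.8.
Midpoints: P̄ = 76.90, Q̄ = 3364.5.
ε = (ΔQ/ΔP)(P̄/Q̄) = (1339/-28.8)(76.90/3364.5).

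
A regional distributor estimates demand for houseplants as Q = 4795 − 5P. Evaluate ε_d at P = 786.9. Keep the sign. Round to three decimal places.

At P = 786.9, Q = 860.500.
dQ/dP = −5.
ε = (dQ/dP)(P/Q) = (-5)(786.9/860.500).
|ε| > 1, so demand is elastic at this price.

-4.572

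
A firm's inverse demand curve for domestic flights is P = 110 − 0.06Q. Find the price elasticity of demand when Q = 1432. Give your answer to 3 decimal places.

At Q = 1432, P = 110 − 0.06(1432) = 24.08.
dP/dQ = −0.06, so dQ/dP = 1/(−0.06) = -16.667.
ε = (dQ/dP)(P/Q) = (-16.667)(24.08/1432).

-0.280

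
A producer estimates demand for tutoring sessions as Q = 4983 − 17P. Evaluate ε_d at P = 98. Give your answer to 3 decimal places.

At P = 98, Q = 3317.
dQ/dP = −17.
ε = (dQ/dP)(P/Q) = (-17)(98/3317).

-0.502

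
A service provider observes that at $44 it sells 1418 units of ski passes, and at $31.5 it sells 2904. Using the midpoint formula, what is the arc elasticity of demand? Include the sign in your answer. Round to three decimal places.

-2.077

ΔQ = 2904 − 1418 = 1486; ΔP = 31.5 − 44 = -12.5.
Midpoints: P̄ = 37.75, Q̄ = 2161.0.
ε = (ΔQ/ΔP)(P̄/Q̄) = (1486/-12.5)(37.75/2161.0).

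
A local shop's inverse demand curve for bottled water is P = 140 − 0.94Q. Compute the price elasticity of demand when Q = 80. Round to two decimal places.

At Q = 80, P = 140 − 0.94(80) = 64.80.
dP/dQ = −0.94, so dQ/dP = 1/(−0.94) = -1.064.
ε = (dQ/dP)(P/Q) = (-1.064)(64.80/80).

-0.86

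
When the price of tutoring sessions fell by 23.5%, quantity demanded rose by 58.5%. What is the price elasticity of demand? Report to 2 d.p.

ε = %ΔQ / %ΔP = (58.5)/(-23.5) = -2.489.

-2.49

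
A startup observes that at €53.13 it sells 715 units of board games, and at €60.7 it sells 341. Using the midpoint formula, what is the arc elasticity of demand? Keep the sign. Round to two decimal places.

-5.33

ΔQ = 341 − 715 = -374; ΔP = 60.7 − 53.13 = 7.57.
Midpoints: P̄ = 56.92, Q̄ = 528.0.
ε = (ΔQ/ΔP)(P̄/Q̄) = (-374/7.57)(56.92/528.0).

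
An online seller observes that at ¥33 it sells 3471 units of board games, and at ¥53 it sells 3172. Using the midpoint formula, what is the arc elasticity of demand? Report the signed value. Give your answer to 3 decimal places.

ΔQ = 3172 − 3471 = -299; ΔP = 53 − 33 = 20.
Midpoints: P̄ = 43.00, Q̄ = 3321.5.
ε = (ΔQ/ΔP)(P̄/Q̄) = (-299/20)(43.00/3321.5).

-0.194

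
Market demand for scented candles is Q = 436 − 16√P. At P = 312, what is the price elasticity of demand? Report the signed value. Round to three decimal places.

-0.921

At P = 312, Q = 153.384.
dQ/dP = −16/(2√P) = -0.453.
ε = (dQ/dP)(P/Q) = (-0.453)(312/153.384).
|ε| < 1, so demand is inelastic at this price.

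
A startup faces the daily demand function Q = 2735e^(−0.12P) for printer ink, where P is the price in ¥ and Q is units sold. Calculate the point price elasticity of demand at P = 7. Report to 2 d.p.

At P = 7, Q = 1180.728.
dQ/dP = −0.12·2735e^(−0.12P) = −0.12Q = -141.687.
ε = (dQ/dP)(P/Q) = (-141.687)(7/1180.728).
|ε| < 1, so demand is inelastic at this price.

-0.84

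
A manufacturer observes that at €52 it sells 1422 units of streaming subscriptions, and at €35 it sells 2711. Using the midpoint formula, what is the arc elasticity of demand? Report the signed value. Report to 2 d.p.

ΔQ = 2711 − 1422 = 1289; ΔP = 35 − 52 = -17.
Midpoints: P̄ = 43.50, Q̄ = 2066.5.
ε = (ΔQ/ΔP)(P̄/Q̄) = (1289/-17)(43.50/2066.5).

-1.60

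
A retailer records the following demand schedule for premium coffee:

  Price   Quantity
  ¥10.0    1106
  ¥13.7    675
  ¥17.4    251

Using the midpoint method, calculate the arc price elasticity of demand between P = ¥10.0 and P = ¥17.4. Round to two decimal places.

-2.33

At P = 10.0, Q = 1106; at P = 17.4, Q = 251.
ΔQ = -855, ΔP = 7.4. Midpoints: P̄ = 13.70, Q̄ = 678.5.
ε = (ΔQ/ΔP)(P̄/Q̄) = (-855/7.4)(13.70/678.5).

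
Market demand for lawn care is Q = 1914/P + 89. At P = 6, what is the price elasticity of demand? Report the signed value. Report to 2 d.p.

-0.78

At P = 6, Q = 408.
dQ/dP = −1914/P² = -53.167.
ε = (dQ/dP)(P/Q) = (-53.167)(6/408).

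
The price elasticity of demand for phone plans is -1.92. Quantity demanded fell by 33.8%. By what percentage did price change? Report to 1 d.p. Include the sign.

%ΔP ≈ %ΔQ / ε = (-33.8%)/(-1.92) = 17.60%.

17.6%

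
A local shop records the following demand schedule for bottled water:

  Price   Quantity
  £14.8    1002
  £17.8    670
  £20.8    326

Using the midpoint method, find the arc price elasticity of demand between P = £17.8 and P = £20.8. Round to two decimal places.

-4.44

At P = 17.8, Q = 670; at P = 20.8, Q = 326.
ΔQ = -344, ΔP = 3.0. Midpoints: P̄ = 19.30, Q̄ = 498.0.
ε = (ΔQ/ΔP)(P̄/Q̄) = (-344/3.0)(19.30/498.0).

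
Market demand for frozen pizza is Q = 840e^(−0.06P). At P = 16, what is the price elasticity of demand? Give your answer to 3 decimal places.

-0.960

At P = 16, Q = 321.630.
dQ/dP = −0.06·840e^(−0.06P) = −0.06Q = -19.298.
ε = (dQ/dP)(P/Q) = (-19.298)(16/321.630).
|ε| < 1, so demand is inelastic at this price.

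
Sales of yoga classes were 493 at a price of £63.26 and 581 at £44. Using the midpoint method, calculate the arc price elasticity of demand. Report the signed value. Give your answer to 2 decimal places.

ΔQ = 581 − 493 = 88; ΔP = 44 − 63.26 = -19.26.
Midpoints: P̄ = 53.63, Q̄ = 537.0.
ε = (ΔQ/ΔP)(P̄/Q̄) = (88/-19.26)(53.63/537.0).

-0.46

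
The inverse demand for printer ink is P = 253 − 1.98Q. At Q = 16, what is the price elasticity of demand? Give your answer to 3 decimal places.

At Q = 16, P = 253 − 1.98(16) = 221.32.
dP/dQ = −1.98, so dQ/dP = 1/(−1.98) = -0.505.
ε = (dQ/dP)(P/Q) = (-0.505)(221.32/16).

-6.986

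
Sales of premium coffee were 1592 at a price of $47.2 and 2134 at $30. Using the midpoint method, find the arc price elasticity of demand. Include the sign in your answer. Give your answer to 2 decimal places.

ΔQ = 2134 − 1592 = 542; ΔP = 30 − 47.2 = -17.2.
Midpoints: P̄ = 38.60, Q̄ = 1863.0.
ε = (ΔQ/ΔP)(P̄/Q̄) = (542/-17.2)(38.60/1863.0).

-0.65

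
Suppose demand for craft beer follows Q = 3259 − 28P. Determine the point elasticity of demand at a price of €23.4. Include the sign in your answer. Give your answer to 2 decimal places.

-0.25

At P = 23.4, Q = 2603.800.
dQ/dP = −28.
ε = (dQ/dP)(P/Q) = (-28)(23.4/2603.800).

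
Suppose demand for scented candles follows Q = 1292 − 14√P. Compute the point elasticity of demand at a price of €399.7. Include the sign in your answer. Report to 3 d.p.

-0.138

At P = 399.7, Q = 1012.105.
dQ/dP = −14/(2√P) = -0.350.
ε = (dQ/dP)(P/Q) = (-0.350)(399.7/1012.105).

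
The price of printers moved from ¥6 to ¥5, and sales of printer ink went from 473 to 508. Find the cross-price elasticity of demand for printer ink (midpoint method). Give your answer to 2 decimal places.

ΔQ_x = 508 − 473 = 35; ΔP_y = 5 − 6 = -1.
Midpoints: P̄_y = 5.50, Q̄_x = 490.5.
ε_xy = (ΔQ_x/ΔP_y)(P̄_y/Q̄_x) = (35/-1)(5.50/490.5).

-0.39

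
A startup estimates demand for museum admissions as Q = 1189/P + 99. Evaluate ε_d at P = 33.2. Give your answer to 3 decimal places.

-0.266

At P = 33.2, Q = 134.813.
dQ/dP = −1189/P² = -1.079.
ε = (dQ/dP)(P/Q) = (-1.079)(33.2/134.813).
|ε| < 1, so demand is inelastic at this price.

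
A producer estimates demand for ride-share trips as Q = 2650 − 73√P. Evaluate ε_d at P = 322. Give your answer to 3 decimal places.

-0.489

At P = 322, Q = 1340.062.
dQ/dP = −73/(2√P) = -2.034.
ε = (dQ/dP)(P/Q) = (-2.034)(322/1340.062).
|ε| < 1, so demand is inelastic at this price.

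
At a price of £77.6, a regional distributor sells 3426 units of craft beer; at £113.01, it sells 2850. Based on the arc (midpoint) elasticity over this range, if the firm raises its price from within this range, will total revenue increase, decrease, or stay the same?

Arc ε = (-576/35.41)(95.31/3138.0) ≈ -0.494.
|ε| = 0.49 < 1, so demand is inelastic. A price rise therefore raises total revenue.

increase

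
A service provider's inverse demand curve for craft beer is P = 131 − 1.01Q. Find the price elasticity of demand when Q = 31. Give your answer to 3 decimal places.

-3.184

At Q = 31, P = 131 − 1.01(31) = 99.69.
dP/dQ = −1.01, so dQ/dP = 1/(−1.01) = -0.990.
ε = (dQ/dP)(P/Q) = (-0.990)(99.69/31).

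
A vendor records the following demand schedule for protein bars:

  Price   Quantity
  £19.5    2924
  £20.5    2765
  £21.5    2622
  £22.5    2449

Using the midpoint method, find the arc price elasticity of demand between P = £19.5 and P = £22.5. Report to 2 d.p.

At P = 19.5, Q = 2924; at P = 22.5, Q = 2449.
ΔQ = -475, ΔP = 3.0. Midpoints: P̄ = 21.00, Q̄ = 2686.5.
ε = (ΔQ/ΔP)(P̄/Q̄) = (-475/3.0)(21.00/2686.5).

-1.24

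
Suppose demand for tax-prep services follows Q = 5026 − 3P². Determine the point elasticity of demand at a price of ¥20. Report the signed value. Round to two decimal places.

At P = 20, Q = 3826.
dQ/dP = −6P = -120.
ε = (dQ/dP)(P/Q) = (-120)(20/3826).

-0.63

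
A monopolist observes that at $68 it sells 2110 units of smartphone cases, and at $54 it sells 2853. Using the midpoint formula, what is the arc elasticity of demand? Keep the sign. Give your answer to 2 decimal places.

-1.30

ΔQ = 2853 − 2110 = 743; ΔP = 54 − 68 = -14.
Midpoints: P̄ = 61.00, Q̄ = 2481.5.
ε = (ΔQ/ΔP)(P̄/Q̄) = (743/-14)(61.00/2481.5).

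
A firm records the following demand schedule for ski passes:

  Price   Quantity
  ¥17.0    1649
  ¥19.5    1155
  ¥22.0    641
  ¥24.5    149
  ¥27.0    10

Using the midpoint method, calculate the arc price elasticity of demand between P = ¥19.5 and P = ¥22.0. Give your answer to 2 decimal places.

-4.75

At P = 19.5, Q = 1155; at P = 22.0, Q = 641.
ΔQ = -514, ΔP = 2.5. Midpoints: P̄ = 20.75, Q̄ = 898.0.
ε = (ΔQ/ΔP)(P̄/Q̄) = (-514/2.5)(20.75/898.0).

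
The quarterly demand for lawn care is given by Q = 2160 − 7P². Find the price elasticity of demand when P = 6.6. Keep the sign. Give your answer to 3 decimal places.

-0.329

At P = 6.6, Q = 1855.080.
dQ/dP = −14P = -92.400.
ε = (dQ/dP)(P/Q) = (-92.400)(6.6/1855.080).
|ε| < 1, so demand is inelastic at this price.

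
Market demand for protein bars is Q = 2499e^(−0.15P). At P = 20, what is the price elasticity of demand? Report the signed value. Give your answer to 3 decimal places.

-3.000

At P = 20, Q = 124.418.
dQ/dP = −0.15·2499e^(−0.15P) = −0.15Q = -18.663.
ε = (dQ/dP)(P/Q) = (-18.663)(20/124.418).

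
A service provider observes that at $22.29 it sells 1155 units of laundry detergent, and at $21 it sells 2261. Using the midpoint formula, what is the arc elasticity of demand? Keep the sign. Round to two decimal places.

-10.87

ΔQ = 2261 − 1155 = 1106; ΔP = 21 − 22.29 = -1.29.
Midpoints: P̄ = 21.64, Q̄ = 1708.0.
ε = (ΔQ/ΔP)(P̄/Q̄) = (1106/-1.29)(21.64/1708.0).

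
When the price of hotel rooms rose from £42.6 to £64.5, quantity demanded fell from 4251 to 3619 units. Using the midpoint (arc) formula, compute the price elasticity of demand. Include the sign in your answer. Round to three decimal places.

ΔQ = 3619 − 4251 = -632; ΔP = 64.5 − 42.6 = 21.9.
Midpoints: P̄ = 53.55, Q̄ = 3935.0.
ε = (ΔQ/ΔP)(P̄/Q̄) = (-632/21.9)(53.55/3935.0).

-0.393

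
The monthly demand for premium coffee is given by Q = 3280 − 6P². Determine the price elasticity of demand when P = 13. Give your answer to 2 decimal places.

-0.89

At P = 13, Q = 2266.
dQ/dP = −12P = -156.
ε = (dQ/dP)(P/Q) = (-156)(13/2266).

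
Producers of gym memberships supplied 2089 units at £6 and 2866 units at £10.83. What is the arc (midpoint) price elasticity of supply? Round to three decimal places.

0.546

ΔQ = 2866 − 2089 = 777; ΔP = 10.83 − 6 = 4.83.
Midpoints: P̄ = 8.41, Q̄ = 2477.5.
ε_s = (ΔQ/ΔP)(P̄/Q̄) = (777/4.83)(8.41/2477.5).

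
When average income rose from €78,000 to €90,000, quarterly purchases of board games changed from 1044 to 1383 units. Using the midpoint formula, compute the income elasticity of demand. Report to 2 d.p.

ΔQ = 339, ΔI = 12000. Midpoints: Ī = 84,000, Q̄ = 1213.5.
ε_I = (ΔQ/ΔI)(Ī/Q̄) = (339/12000)(84000/1213.5).

1.96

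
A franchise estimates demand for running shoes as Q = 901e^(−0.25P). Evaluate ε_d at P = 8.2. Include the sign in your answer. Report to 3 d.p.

At P = 8.2, Q = 115.990.
dQ/dP = −0.25·901e^(−0.25P) = −0.25Q = -28.998.
ε = (dQ/dP)(P/Q) = (-28.998)(8.2/115.990).

-2.050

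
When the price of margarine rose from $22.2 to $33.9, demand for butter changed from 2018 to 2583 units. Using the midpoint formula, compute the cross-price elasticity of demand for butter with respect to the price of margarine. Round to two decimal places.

ΔQ_x = 2583 − 2018 = 565; ΔP_y = 33.9 − 22.2 = 11.7.
Midpoints: P̄_y = 28.05, Q̄_x = 2300.5.
ε_xy = (ΔQ_x/ΔP_y)(P̄_y/Q̄_x) = (565/11.7)(28.05/2300.5).
ε_xy > 0, so the goods are substitutes.

0.59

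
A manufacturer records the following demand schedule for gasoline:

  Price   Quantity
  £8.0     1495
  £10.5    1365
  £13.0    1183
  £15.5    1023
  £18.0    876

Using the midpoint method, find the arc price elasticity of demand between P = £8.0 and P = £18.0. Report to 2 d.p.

At P = 8.0, Q = 1495; at P = 18.0, Q = 876.
ΔQ = -619, ΔP = 10.0. Midpoints: P̄ = 13.00, Q̄ = 1185.5.
ε = (ΔQ/ΔP)(P̄/Q̄) = (-619/10.0)(13.00/1185.5).

-0.68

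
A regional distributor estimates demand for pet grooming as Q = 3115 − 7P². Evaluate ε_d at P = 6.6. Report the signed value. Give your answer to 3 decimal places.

-0.217

At P = 6.6, Q = 2810.080.
dQ/dP = −14P = -92.400.
ε = (dQ/dP)(P/Q) = (-92.400)(6.6/2810.080).
|ε| < 1, so demand is inelastic at this price.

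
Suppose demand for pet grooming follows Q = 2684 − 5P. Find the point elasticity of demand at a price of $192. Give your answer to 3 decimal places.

At P = 192, Q = 1724.
dQ/dP = −5.
ε = (dQ/dP)(P/Q) = (-5)(192/1724).

-0.557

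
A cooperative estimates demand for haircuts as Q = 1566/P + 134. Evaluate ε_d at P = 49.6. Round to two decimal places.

-0.19

At P = 49.6, Q = 165.573.
dQ/dP = −1566/P² = -0.637.
ε = (dQ/dP)(P/Q) = (-0.637)(49.6/165.573).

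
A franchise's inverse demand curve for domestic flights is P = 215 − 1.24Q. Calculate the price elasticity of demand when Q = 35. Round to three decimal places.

At Q = 35, P = 215 − 1.24(35) = 171.60.
dP/dQ = −1.24, so dQ/dP = 1/(−1.24) = -0.806.
ε = (dQ/dP)(P/Q) = (-0.806)(171.60/35).

-3.954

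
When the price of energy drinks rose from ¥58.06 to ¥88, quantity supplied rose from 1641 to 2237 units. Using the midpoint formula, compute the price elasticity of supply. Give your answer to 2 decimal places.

ΔQ = 2237 − 1641 = 596; ΔP = 88 − 58.06 = 29.94.
Midpoints: P̄ = 73.03, Q̄ = 1939.0.
ε_s = (ΔQ/ΔP)(P̄/Q̄) = (596/29.94)(73.03/1939.0).

0.75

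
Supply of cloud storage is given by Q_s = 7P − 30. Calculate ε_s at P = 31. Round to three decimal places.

1.160

At P = 31, Q_s = 187.
dQ_s/dP = 7.
ε_s = (dQ_s/dP)(P/Q_s) = (7)(31/187).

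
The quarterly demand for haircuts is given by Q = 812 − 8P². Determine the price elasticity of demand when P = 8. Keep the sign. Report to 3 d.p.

-3.413

At P = 8, Q = 300.
dQ/dP = −16P = -128.
ε = (dQ/dP)(P/Q) = (-128)(8/300).
|ε| > 1, so demand is elastic at this price.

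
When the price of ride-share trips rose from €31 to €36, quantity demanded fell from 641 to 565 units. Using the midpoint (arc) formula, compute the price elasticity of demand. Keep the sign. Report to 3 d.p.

-0.844

ΔQ = 565 − 641 = -76; ΔP = 36 − 31 = 5.
Midpoints: P̄ = 33.50, Q̄ = 603.0.
ε = (ΔQ/ΔP)(P̄/Q̄) = (-76/5)(33.50/603.0).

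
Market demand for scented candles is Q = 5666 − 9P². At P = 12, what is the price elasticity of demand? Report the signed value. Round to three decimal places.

-0.593

At P = 12, Q = 4370.
dQ/dP = −18P = -216.
ε = (dQ/dP)(P/Q) = (-216)(12/4370).
|ε| < 1, so demand is inelastic at this price.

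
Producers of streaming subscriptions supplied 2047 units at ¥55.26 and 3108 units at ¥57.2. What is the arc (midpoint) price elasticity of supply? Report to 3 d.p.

ΔQ = 3108 − 2047 = 1061; ΔP = 57.2 − 55.26 = 1.94.
Midpoints: P̄ = 56.23, Q̄ = 2577.5.
ε_s = (ΔQ/ΔP)(P̄/Q̄) = (1061/1.94)(56.23/2577.5).

11.931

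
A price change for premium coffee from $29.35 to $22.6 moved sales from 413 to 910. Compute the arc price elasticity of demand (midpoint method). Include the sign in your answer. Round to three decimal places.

-2.891

ΔQ = 910 − 413 = 497; ΔP = 22.6 − 29.35 = -6.75.
Midpoints: P̄ = 25.98, Q̄ = 661.5.
ε = (ΔQ/ΔP)(P̄/Q̄) = (497/-6.75)(25.98/661.5).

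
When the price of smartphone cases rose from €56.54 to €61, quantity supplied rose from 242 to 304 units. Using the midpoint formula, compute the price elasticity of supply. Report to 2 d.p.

ΔQ = 304 − 242 = 62; ΔP = 61 − 56.54 = 4.46.
Midpoints: P̄ = 58.77, Q̄ = 273.0.
ε_s = (ΔQ/ΔP)(P̄/Q̄) = (62/4.46)(58.77/273.0).

2.99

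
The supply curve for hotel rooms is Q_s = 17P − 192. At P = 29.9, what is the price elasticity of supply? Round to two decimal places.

1.61

At P = 29.9, Q_s = 316.30.
dQ_s/dP = 17.
ε_s = (dQ_s/dP)(P/Q_s) = (17)(29.9/316.30).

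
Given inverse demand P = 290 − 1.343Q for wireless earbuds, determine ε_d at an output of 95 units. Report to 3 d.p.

At Q = 95, P = 290 − 1.343(95) = 162.42.
dP/dQ = −1.343, so dQ/dP = 1/(−1.343) = -0.745.
ε = (dQ/dP)(P/Q) = (-0.745)(162.42/95).

-1.273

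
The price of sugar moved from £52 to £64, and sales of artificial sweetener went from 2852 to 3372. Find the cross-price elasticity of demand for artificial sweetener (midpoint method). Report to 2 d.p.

ΔQ_x = 3372 − 2852 = 520; ΔP_y = 64 − 52 = 12.
Midpoints: P̄_y = 58.00, Q̄_x = 3112.0.
ε_xy = (ΔQ_x/ΔP_y)(P̄_y/Q̄_x) = (520/12)(58.00/3112.0).

0.81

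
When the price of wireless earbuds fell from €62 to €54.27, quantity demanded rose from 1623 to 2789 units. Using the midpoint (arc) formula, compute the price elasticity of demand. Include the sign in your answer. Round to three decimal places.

ΔQ = 2789 − 1623 = 1166; ΔP = 54.27 − 62 = -7.73.
Midpoints: P̄ = 58.14, Q̄ = 2206.0.
ε = (ΔQ/ΔP)(P̄/Q̄) = (1166/-7.73)(58.14/2206.0).

-3.975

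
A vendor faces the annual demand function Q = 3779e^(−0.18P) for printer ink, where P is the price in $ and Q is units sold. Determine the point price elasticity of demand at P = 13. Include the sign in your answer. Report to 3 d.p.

At P = 13, Q = 364.022.
dQ/dP = −0.18·3779e^(−0.18P) = −0.18Q = -65.524.
ε = (dQ/dP)(P/Q) = (-65.524)(13/364.022).
|ε| > 1, so demand is elastic at this price.

-2.340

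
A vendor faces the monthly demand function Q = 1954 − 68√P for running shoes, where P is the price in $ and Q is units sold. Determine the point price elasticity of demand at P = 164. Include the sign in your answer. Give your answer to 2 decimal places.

-0.40

At P = 164, Q = 1083.175.
dQ/dP = −68/(2√P) = -2.655.
ε = (dQ/dP)(P/Q) = (-2.655)(164/1083.175).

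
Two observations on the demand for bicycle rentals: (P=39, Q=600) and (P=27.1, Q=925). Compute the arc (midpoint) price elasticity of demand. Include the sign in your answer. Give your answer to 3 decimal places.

ΔQ = 925 − 600 = 325; ΔP = 27.1 − 39 = -11.9.
Midpoints: P̄ = 33.05, Q̄ = 762.5.
ε = (ΔQ/ΔP)(P̄/Q̄) = (325/-11.9)(33.05/762.5).

-1.184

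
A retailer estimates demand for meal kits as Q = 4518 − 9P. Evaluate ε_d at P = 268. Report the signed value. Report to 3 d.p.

-1.145

At P = 268, Q = 2106.
dQ/dP = −9.
ε = (dQ/dP)(P/Q) = (-9)(268/2106).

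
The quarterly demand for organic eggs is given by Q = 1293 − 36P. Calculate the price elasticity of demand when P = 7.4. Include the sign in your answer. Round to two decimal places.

At P = 7.4, Q = 1026.600.
dQ/dP = −36.
ε = (dQ/dP)(P/Q) = (-36)(7.4/1026.600).
|ε| < 1, so demand is inelastic at this price.

-0.26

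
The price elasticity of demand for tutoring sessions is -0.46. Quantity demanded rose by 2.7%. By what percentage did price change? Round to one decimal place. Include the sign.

-5.9%

%ΔP ≈ %ΔQ / ε = (2.7%)/(-0.46) = -5.87%.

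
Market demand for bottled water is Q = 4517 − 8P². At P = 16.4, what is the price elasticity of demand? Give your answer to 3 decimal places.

At P = 16.4, Q = 2365.320.
dQ/dP = −16P = -262.400.
ε = (dQ/dP)(P/Q) = (-262.400)(16.4/2365.320).

-1.819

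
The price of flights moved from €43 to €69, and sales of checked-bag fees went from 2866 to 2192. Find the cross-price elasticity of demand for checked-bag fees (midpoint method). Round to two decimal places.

ΔQ_x = 2192 − 2866 = -674; ΔP_y = 69 − 43 = 26.
Midpoints: P̄_y = 56.00, Q̄_x = 2529.0.
ε_xy = (ΔQ_x/ΔP_y)(P̄_y/Q̄_x) = (-674/26)(56.00/2529.0).
ε_xy < 0, so the goods are complements.

-0.57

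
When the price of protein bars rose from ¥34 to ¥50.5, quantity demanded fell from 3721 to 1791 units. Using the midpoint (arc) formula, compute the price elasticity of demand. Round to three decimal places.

-1.793

ΔQ = 1791 − 3721 = -1930; ΔP = 50.5 − 34 = 16.5.
Midpoints: P̄ = 42.25, Q̄ = 2756.0.
ε = (ΔQ/ΔP)(P̄/Q̄) = (-1930/16.5)(42.25/2756.0).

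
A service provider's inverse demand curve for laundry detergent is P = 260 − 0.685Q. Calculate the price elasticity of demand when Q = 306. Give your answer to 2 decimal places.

-0.24

At Q = 306, P = 260 − 0.685(306) = 50.39.
dP/dQ = −0.685, so dQ/dP = 1/(−0.685) = -1.460.
ε = (dQ/dP)(P/Q) = (-1.460)(50.39/306).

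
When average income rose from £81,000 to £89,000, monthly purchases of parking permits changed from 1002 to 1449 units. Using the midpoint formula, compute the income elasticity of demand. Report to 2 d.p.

3.88

ΔQ = 447, ΔI = 8000. Midpoints: Ī = 85,000, Q̄ = 1225.5.
ε_I = (ΔQ/ΔI)(Ī/Q̄) = (447/8000)(85000/1225.5).
ε_I > 0, so the good is normal.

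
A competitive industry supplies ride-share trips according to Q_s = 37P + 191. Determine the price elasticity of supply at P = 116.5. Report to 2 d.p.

0.96

At P = 116.5, Q_s = 4501.50.
dQ_s/dP = 37.
ε_s = (dQ_s/dP)(P/Q_s) = (37)(116.5/4501.50).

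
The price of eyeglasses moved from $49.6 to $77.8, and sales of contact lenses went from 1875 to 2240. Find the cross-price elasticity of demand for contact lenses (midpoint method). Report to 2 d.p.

ΔQ_x = 2240 − 1875 = 365; ΔP_y = 77.8 − 49.6 = 28.2.
Midpoints: P̄_y = 63.70, Q̄_x = 2057.5.
ε_xy = (ΔQ_x/ΔP_y)(P̄_y/Q̄_x) = (365/28.2)(63.70/2057.5).

0.40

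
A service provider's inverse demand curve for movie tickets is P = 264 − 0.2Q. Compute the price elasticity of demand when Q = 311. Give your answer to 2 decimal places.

-3.24

At Q = 311, P = 264 − 0.2(311) = 201.80.
dP/dQ = −0.2, so dQ/dP = 1/(−0.2) = -5.000.
ε = (dQ/dP)(P/Q) = (-5.000)(201.80/311).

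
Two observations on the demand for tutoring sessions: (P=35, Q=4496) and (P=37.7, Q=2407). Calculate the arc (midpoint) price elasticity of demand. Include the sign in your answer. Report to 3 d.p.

-8.148

ΔQ = 2407 − 4496 = -2089; ΔP = 37.7 − 35 = 2.7.
Midpoints: P̄ = 36.35, Q̄ = 3451.5.
ε = (ΔQ/ΔP)(P̄/Q̄) = (-2089/2.7)(36.35/3451.5).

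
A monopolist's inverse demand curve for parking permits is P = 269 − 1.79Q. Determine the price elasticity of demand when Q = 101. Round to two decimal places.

At Q = 101, P = 269 − 1.79(101) = 88.21.
dP/dQ = −1.79, so dQ/dP = 1/(−1.79) = -0.559.
ε = (dQ/dP)(P/Q) = (-0.559)(88.21/101).

-0.49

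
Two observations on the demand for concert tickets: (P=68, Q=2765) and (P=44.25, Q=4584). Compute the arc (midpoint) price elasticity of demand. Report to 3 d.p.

-1.170

ΔQ = 4584 − 2765 = 1819; ΔP = 44.25 − 68 = -23.75.
Midpoints: P̄ = 56.12, Q̄ = 3674.5.
ε = (ΔQ/ΔP)(P̄/Q̄) = (1819/-23.75)(56.12/3674.5).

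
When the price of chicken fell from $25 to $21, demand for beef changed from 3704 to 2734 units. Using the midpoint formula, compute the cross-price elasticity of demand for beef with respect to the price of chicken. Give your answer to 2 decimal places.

ΔQ_x = 2734 − 3704 = -970; ΔP_y = 21 − 25 = -4.
Midpoints: P̄_y = 23.00, Q̄_x = 3219.0.
ε_xy = (ΔQ_x/ΔP_y)(P̄_y/Q̄_x) = (-970/-4)(23.00/3219.0).

1.73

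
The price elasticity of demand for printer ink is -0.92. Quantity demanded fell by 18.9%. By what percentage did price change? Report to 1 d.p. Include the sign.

%ΔP ≈ %ΔQ / ε = (-18.9%)/(-0.92) = 20.54%.

20.5%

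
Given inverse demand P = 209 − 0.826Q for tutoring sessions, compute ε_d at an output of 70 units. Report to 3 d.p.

-2.615

At Q = 70, P = 209 − 0.826(70) = 151.18.
dP/dQ = −0.826, so dQ/dP = 1/(−0.826) = -1.211.
ε = (dQ/dP)(P/Q) = (-1.211)(151.18/70).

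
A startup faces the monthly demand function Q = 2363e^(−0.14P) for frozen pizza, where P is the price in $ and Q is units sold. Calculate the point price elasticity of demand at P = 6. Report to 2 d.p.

At P = 6, Q = 1020.132.
dQ/dP = −0.14·2363e^(−0.14P) = −0.14Q = -142.818.
ε = (dQ/dP)(P/Q) = (-142.818)(6/1020.132).

-0.84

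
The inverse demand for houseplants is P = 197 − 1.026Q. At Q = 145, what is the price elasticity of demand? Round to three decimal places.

At Q = 145, P = 197 − 1.026(145) = 48.23.
dP/dQ = −1.026, so dQ/dP = 1/(−1.026) = -0.975.
ε = (dQ/dP)(P/Q) = (-0.975)(48.23/145).

-0.324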